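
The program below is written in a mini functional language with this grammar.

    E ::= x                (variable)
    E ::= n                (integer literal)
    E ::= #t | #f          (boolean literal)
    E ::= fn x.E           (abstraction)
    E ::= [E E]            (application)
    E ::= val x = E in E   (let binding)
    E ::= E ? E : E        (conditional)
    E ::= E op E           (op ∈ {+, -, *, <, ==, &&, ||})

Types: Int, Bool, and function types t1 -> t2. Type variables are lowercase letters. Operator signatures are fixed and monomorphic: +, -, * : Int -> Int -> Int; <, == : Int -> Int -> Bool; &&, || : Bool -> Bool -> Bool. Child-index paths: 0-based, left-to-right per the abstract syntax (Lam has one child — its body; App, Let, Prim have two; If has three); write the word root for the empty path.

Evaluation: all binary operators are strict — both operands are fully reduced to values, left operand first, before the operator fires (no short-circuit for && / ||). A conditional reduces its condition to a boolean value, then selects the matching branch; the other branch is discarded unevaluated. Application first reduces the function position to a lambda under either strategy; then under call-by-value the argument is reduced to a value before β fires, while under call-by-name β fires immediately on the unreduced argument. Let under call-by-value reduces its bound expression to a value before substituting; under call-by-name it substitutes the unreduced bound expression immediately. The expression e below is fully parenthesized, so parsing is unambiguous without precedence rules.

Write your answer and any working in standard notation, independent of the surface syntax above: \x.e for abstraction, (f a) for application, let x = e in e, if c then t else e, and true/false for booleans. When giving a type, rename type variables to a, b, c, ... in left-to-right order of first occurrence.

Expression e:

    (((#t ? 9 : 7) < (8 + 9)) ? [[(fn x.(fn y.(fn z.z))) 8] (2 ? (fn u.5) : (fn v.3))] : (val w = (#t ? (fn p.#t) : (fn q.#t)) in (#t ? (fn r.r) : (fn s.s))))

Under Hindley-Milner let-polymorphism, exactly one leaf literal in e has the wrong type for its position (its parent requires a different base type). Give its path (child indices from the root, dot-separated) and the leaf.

Working:
  unify Bool ~ Bool
  unify Int ~ Int
  unify Int ~ Int
  unify Int ~ Int
  unify Int ~ Int
  unify Int ~ Int
  unify Bool ~ Bool
z : c
\z._ : c -> c
\y._ : b -> c -> c
\x._ : a -> b -> c -> c
  unify a -> b -> c -> c ~ Int -> d
  unify a ~ Int
  unify b -> c -> c ~ d
_ _ : b -> c -> c
  unify Int ~ Bool
  FAIL: mismatch Int ~ Bool

Answer: 1.1.0 : 2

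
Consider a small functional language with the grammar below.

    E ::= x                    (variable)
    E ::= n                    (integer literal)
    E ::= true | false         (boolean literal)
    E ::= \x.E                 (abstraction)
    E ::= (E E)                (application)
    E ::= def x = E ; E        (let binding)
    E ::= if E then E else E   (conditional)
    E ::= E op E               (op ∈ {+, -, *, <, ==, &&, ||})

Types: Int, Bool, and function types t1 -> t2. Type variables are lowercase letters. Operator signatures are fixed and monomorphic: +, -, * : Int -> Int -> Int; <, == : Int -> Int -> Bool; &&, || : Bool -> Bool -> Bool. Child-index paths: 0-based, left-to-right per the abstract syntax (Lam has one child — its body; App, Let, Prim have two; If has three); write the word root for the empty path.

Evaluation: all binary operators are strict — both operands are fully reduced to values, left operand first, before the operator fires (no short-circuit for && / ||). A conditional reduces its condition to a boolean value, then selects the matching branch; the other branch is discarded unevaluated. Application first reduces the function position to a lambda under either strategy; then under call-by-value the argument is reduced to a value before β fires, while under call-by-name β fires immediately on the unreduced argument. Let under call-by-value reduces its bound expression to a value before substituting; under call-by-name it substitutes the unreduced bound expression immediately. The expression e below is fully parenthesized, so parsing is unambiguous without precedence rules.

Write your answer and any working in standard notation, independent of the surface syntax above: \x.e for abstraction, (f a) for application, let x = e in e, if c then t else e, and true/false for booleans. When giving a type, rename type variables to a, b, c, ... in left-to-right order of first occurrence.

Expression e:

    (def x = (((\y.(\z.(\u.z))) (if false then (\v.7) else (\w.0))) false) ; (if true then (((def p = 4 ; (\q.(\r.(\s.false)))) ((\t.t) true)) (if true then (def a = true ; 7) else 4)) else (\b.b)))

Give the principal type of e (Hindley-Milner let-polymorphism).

Working:
z : b
\u._ : c -> b
\z._ : b -> c -> b
\y._ : a -> b -> c -> b
  unify Bool ~ Bool
\v._ : d -> Int
\w._ : e -> Int
  unify d -> Int ~ e -> Int
  unify d ~ e
  unify Int ~ Int
  unify a -> b -> c -> b ~ (e -> Int) -> f
  unify a ~ e -> Int
  unify b -> c -> b ~ f
_ _ : b -> c -> b
  unify b -> c -> b ~ Bool -> g
  unify b ~ Bool
  unify c -> Bool ~ g
_ _ : c -> Bool
let x : forall. c -> Bool
  unify Bool ~ Bool
let p : Int
\s._ : j -> Bool
\r._ : i -> j -> Bool
\q._ : h -> i -> j -> Bool
t : k
\t._ : k -> k
  unify k -> k ~ Bool -> l
  unify k ~ Bool
  unify Bool ~ l
_ _ : Bool
  unify h -> i -> j -> Bool ~ Bool -> m
  unify h ~ Bool
  unify i -> j -> Bool ~ m
_ _ : i -> j -> Bool
  unify Bool ~ Bool
let a : Bool
  unify Int ~ Int
  unify i -> j -> Bool ~ Int -> n
  unify i ~ Int
  unify j -> Bool ~ n
_ _ : j -> Bool
b : o
\b._ : o -> o
  unify j -> Bool ~ o -> o
  unify j ~ o
  unify Bool ~ o

Answer: Bool -> Bool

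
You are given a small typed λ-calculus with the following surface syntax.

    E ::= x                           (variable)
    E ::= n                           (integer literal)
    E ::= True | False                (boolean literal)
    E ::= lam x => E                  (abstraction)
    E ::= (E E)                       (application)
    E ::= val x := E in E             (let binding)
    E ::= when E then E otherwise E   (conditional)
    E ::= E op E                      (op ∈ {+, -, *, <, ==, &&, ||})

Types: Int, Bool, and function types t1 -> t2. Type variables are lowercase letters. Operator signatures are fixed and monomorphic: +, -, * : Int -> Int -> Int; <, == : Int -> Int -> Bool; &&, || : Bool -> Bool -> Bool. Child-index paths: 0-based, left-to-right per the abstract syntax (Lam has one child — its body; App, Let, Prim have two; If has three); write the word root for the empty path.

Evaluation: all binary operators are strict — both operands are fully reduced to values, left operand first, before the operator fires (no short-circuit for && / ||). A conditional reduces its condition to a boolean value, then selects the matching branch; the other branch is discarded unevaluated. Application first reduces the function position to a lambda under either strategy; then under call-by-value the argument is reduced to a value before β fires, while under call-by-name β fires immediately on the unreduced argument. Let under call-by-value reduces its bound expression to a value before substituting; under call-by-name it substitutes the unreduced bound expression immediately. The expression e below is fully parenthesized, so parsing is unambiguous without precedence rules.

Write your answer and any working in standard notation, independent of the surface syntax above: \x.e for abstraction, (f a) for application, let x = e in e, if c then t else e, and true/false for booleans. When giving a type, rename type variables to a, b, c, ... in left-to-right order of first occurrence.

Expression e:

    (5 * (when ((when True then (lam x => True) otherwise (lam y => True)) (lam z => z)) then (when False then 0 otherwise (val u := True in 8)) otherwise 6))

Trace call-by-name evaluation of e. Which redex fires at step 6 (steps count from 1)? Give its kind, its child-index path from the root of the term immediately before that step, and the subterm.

Trace:
step 0: (5 * (if ((if true then (\x.true) else (\y.true)) (\z.z)) then (if false then 0 else (let u = true in 8)) else 6))
step 1: [if@1.0.0] (5 * (if ((\x.true) (\z.z)) then (if false then 0 else (let u = true in 8)) else 6))
step 2: [beta@1.0] (5 * (if true then (if false then 0 else (let u = true in 8)) else 6))
step 3: [if@1] (5 * (if false then 0 else (let u = true in 8)))
step 4: [if@1] (5 * (let u = true in 8))
step 5: [let@1] (5 * 8)
step 6: [delta@root] 40

Answer: delta at root : (5 * 8)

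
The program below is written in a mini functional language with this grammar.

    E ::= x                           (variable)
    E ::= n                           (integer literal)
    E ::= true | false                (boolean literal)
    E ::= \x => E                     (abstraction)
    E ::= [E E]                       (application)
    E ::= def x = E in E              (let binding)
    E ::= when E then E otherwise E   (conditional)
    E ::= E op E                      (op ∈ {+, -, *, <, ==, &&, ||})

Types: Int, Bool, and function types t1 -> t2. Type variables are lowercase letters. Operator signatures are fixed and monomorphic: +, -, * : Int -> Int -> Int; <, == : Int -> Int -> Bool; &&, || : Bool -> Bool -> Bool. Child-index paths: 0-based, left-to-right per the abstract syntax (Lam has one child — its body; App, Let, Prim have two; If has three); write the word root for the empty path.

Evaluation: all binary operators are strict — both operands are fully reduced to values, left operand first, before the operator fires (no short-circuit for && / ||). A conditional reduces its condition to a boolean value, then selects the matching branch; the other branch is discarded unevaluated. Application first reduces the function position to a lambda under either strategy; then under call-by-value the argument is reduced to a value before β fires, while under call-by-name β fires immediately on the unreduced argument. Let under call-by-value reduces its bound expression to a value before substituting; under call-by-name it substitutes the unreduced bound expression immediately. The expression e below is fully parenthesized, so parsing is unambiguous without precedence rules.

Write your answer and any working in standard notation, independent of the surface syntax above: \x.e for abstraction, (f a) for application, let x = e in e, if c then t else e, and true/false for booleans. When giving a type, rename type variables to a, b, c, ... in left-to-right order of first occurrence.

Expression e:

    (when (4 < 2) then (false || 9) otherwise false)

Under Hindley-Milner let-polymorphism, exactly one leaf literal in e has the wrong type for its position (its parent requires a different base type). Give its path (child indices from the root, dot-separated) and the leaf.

Answer: 1.1 : 9

Derivation:
  unify Int ~ Int
  unify Int ~ Int
  unify Bool ~ Bool
  unify Bool ~ Bool
  unify Int ~ Bool
  FAIL: mismatch Int ~ Bool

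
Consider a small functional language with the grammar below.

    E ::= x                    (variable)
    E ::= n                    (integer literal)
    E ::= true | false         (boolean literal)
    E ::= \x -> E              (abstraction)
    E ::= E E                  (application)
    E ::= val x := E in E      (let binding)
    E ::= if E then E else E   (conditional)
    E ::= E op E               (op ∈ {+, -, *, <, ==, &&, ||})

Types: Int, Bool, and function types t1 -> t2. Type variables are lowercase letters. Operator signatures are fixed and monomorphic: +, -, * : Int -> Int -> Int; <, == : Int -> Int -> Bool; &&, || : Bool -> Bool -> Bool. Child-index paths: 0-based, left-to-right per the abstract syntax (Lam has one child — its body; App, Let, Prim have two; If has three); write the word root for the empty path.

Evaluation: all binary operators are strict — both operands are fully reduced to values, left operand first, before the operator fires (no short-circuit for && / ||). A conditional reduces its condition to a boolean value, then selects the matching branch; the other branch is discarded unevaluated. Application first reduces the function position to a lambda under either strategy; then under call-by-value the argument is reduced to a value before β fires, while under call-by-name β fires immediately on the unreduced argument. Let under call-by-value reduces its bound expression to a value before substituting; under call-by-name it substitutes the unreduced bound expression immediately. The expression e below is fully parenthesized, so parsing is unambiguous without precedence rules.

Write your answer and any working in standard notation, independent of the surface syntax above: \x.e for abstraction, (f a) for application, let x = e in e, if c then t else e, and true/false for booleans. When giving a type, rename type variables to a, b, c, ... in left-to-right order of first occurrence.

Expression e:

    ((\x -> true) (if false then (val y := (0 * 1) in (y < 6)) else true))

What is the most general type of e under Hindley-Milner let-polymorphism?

Answer: Bool

Derivation:
\x._ : a -> Bool
  unify Bool ~ Bool
  unify Int ~ Int
  unify Int ~ Int
let y : Int
y : Int
  unify Int ~ Int
  unify Int ~ Int
  unify Bool ~ Bool
  unify a -> Bool ~ Bool -> b
  unify a ~ Bool
  unify Bool ~ b
_ _ : Bool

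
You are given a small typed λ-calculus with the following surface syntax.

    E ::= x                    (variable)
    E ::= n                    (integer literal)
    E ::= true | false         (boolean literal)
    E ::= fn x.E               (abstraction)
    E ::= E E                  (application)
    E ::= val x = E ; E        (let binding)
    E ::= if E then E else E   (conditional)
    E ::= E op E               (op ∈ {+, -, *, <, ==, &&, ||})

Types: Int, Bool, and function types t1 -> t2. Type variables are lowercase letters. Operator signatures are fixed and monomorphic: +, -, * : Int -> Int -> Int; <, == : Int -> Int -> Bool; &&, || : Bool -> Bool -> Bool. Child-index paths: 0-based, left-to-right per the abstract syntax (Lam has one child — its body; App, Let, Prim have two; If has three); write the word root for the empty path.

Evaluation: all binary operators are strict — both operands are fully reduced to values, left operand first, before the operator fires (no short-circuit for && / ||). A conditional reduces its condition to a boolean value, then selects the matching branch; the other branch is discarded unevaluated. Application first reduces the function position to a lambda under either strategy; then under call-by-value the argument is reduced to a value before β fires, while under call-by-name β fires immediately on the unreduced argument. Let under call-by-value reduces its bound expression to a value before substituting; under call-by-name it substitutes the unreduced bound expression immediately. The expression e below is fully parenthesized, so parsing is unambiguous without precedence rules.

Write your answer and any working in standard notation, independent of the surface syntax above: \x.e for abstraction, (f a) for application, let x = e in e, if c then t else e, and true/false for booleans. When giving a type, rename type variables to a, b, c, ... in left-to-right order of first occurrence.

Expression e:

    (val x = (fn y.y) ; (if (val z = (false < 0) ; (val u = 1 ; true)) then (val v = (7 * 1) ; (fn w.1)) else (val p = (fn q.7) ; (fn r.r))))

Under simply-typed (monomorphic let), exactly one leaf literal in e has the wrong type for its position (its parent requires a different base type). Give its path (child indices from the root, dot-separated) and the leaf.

Trace:
y : a
\y._ : a -> a
let x : a -> a
  unify Bool ~ Int
  FAIL: mismatch Bool ~ Int

Answer: 1.0.0.0 : false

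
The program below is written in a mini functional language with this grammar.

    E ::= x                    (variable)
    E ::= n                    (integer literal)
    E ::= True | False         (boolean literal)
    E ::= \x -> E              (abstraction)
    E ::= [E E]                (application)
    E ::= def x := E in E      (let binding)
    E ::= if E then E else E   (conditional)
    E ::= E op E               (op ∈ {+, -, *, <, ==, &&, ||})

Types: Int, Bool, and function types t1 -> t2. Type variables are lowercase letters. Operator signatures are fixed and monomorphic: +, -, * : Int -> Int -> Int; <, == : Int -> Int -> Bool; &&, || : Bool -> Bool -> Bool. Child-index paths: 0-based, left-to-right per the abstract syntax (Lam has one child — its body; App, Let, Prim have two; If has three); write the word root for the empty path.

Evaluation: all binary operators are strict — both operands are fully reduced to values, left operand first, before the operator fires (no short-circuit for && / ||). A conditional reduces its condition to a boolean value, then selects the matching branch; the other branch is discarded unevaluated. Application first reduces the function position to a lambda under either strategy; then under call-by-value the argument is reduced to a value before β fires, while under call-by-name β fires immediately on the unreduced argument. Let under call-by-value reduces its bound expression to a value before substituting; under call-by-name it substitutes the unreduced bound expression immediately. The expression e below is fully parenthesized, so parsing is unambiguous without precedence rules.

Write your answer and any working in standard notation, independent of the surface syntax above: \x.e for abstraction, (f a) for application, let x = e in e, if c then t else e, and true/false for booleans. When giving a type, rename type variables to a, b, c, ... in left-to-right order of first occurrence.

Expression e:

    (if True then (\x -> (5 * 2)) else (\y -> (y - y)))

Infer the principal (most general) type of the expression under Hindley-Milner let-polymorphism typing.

Answer: Int -> Int

Working:
  unify Bool ~ Bool
  unify Int ~ Int
  unify Int ~ Int
\x._ : a -> Int
y : b
  unify b ~ Int
y : Int
  unify Int ~ Int
\y._ : Int -> Int
  unify a -> Int ~ Int -> Int
  unify a ~ Int
  unify Int ~ Int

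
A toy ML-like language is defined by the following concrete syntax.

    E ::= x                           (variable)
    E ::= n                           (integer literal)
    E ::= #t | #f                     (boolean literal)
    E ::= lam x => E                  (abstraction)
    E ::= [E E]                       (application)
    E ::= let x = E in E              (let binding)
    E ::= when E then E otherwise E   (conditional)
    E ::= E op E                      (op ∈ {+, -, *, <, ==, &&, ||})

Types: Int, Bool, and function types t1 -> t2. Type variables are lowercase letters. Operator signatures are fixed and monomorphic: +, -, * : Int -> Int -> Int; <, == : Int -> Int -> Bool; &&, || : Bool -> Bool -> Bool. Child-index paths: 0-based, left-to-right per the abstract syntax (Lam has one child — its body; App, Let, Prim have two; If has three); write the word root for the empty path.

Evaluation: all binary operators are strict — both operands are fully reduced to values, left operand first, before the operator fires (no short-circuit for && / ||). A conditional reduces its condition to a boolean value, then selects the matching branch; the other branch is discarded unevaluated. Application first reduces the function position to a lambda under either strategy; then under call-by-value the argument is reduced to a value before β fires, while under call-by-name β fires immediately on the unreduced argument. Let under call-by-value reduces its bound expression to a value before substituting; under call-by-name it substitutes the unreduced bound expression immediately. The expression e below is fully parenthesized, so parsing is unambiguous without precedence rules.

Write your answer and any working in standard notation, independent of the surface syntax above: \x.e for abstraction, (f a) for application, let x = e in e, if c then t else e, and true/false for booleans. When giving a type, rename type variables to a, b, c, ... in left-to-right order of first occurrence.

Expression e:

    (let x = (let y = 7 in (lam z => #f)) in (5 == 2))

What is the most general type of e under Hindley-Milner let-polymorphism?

Answer: Bool

Working:
let y : Int
\z._ : a -> Bool
let x : forall. a -> Bool
  unify Int ~ Int
  unify Int ~ Int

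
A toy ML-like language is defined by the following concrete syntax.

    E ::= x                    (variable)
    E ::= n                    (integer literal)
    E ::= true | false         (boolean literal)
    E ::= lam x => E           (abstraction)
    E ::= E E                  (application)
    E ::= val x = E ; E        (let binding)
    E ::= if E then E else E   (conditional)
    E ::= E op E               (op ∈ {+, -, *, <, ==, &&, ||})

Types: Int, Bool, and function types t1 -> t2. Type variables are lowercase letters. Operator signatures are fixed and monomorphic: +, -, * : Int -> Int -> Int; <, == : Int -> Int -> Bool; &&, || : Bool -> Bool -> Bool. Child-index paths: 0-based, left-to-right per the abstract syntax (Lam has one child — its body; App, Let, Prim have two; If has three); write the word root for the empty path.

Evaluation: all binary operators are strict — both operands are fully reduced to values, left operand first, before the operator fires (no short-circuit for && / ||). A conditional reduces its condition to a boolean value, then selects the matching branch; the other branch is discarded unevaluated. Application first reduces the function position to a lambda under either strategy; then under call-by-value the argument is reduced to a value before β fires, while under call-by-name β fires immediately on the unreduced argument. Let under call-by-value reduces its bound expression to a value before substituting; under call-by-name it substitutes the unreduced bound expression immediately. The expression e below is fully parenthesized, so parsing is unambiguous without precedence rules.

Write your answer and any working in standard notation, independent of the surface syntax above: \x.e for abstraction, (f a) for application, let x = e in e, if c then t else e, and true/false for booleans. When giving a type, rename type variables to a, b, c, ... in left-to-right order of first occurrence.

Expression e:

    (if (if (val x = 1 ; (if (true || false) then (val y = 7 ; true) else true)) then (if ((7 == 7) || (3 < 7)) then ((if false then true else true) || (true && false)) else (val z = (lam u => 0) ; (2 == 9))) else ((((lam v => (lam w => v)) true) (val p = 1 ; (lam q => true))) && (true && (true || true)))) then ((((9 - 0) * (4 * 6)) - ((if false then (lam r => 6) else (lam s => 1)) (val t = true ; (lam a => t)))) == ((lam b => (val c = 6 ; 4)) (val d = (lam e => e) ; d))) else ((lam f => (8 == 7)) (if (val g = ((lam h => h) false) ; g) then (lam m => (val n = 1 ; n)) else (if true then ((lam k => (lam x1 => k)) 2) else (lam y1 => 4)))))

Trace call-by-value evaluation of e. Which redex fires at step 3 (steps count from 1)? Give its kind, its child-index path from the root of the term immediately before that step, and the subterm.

Derivation:
step 0: (if (if (let x = 1 in (if (true || false) then (let y = 7 in true) else true)) then (if ((7 == 7) || (3 < 7)) then ((if false then true else true) || (true && false)) else (let z = (\u.0) in (2 == 9))) else ((((\v.(\w.v)) true) (let p = 1 in (\q.true))) && (true && (true || true)))) then ((((9 - 0) * (4 * 6)) - ((if false then (\r.6) else (\s.1)) (let t = true in (\a.t)))) == ((\b.(let c = 6 in 4)) (let d = (\e.e) in d))) else ((\f.(8 == 7)) (if (let g = ((\h.h) false) in g) then (\m.(let n = 1 in n)) else (if true then ((\k.(\x1.k)) 2) else (\y1.4)))))
step 1: [let@0.0] (if (if (if (true || false) then (let y = 7 in true) else true) then (if ((7 == 7) || (3 < 7)) then ((if false then true else true) || (true && false)) else (let z = (\u.0) in (2 == 9))) else ((((\v.(\w.v)) true) (let p = 1 in (\q.true))) && (true && (true || true)))) then ((((9 - 0) * (4 * 6)) - ((if false then (\r.6) else (\s.1)) (let t = true in (\a.t)))) == ((\b.(let c = 6 in 4)) (let d = (\e.e) in d))) else ((\f.(8 == 7)) (if (let g = ((\h.h) false) in g) then (\m.(let n = 1 in n)) else (if true then ((\k.(\x1.k)) 2) else (\y1.4)))))
step 2: [delta@0.0.0] (if (if (if true then (let y = 7 in true) else true) then (if ((7 == 7) || (3 < 7)) then ((if false then true else true) || (true && false)) else (let z = (\u.0) in (2 == 9))) else ((((\v.(\w.v)) true) (let p = 1 in (\q.true))) && (true && (true || true)))) then ((((9 - 0) * (4 * 6)) - ((if false then (\r.6) else (\s.1)) (let t = true in (\a.t)))) == ((\b.(let c = 6 in 4)) (let d = (\e.e) in d))) else ((\f.(8 == 7)) (if (let g = ((\h.h) false) in g) then (\m.(let n = 1 in n)) else (if true then ((\k.(\x1.k)) 2) else (\y1.4)))))
step 3: [if@0.0] (if (if (let y = 7 in true) then (if ((7 == 7) || (3 < 7)) then ((if false then true else true) || (true && false)) else (let z = (\u.0) in (2 == 9))) else ((((\v.(\w.v)) true) (let p = 1 in (\q.true))) && (true && (true || true)))) then ((((9 - 0) * (4 * 6)) - ((if false then (\r.6) else (\s.1)) (let t = true in (\a.t)))) == ((\b.(let c = 6 in 4)) (let d = (\e.e) in d))) else ((\f.(8 == 7)) (if (let g = ((\h.h) false) in g) then (\m.(let n = 1 in n)) else (if true then ((\k.(\x1.k)) 2) else (\y1.4)))))

Answer: if at 0.0 : (if true then (let y = 7 in true) else true)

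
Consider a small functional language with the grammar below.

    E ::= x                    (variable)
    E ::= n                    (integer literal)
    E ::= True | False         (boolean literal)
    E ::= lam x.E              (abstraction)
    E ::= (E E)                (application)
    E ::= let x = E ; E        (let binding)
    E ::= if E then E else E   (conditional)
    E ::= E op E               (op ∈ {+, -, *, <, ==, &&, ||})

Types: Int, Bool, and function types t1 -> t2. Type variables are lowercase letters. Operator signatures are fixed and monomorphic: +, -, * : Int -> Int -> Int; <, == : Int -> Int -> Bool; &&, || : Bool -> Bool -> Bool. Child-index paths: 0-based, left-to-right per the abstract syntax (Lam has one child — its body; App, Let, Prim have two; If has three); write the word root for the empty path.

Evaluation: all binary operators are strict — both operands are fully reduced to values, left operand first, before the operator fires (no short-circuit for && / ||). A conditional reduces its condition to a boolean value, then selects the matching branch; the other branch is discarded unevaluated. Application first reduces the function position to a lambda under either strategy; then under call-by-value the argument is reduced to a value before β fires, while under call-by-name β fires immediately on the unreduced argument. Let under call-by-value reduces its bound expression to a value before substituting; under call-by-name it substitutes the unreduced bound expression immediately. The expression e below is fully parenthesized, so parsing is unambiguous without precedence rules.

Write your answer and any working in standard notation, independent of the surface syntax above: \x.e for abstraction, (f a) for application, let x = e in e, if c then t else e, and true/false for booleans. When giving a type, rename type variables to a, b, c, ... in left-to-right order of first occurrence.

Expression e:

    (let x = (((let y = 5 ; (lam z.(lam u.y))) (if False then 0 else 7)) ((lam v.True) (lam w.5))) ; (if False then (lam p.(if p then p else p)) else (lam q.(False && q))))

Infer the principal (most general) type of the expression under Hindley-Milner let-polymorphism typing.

Answer: Bool -> Bool

Working:
let y : Int
y : Int
\u._ : b -> Int
\z._ : a -> b -> Int
  unify Bool ~ Bool
  unify Int ~ Int
  unify a -> b -> Int ~ Int -> c
  unify a ~ Int
  unify b -> Int ~ c
_ _ : b -> Int
\v._ : d -> Bool
\w._ : e -> Int
  unify d -> Bool ~ (e -> Int) -> f
  unify d ~ e -> Int
  unify Bool ~ f
_ _ : Bool
  unify b -> Int ~ Bool -> g
  unify b ~ Bool
  unify Int ~ g
_ _ : Int
let x : Int
  unify Bool ~ Bool
p : h
  unify h ~ Bool
p : Bool
p : Bool
  unify Bool ~ Bool
\p._ : Bool -> Bool
  unify Bool ~ Bool
q : i
  unify i ~ Bool
\q._ : Bool -> Bool
  unify Bool -> Bool ~ Bool -> Bool
  unify Bool ~ Bool
  unify Bool ~ Bool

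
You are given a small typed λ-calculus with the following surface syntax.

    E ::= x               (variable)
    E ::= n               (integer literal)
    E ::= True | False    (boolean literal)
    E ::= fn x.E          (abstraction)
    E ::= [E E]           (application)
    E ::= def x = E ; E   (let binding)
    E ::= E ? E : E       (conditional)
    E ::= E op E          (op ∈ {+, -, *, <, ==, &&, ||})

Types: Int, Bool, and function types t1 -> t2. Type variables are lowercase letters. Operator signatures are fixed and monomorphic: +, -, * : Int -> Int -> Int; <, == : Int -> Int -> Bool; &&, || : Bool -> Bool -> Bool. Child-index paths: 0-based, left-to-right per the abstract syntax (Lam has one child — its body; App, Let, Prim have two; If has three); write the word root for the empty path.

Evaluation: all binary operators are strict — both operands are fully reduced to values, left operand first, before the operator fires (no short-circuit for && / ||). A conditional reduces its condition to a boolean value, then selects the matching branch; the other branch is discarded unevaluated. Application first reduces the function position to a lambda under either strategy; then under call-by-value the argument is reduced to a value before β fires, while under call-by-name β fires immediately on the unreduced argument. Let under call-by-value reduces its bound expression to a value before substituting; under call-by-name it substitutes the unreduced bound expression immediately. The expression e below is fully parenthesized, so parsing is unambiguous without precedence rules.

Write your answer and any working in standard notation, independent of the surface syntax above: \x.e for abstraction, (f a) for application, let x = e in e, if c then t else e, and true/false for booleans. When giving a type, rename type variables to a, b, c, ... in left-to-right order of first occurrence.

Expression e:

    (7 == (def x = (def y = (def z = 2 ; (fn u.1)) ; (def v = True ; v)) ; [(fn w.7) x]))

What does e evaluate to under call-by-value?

Working:
step 0: (7 == (let x = (let y = (let z = 2 in (\u.1)) in (let v = true in v)) in ((\w.7) x)))
step 1: [let@1.0.0] (7 == (let x = (let y = (\u.1) in (let v = true in v)) in ((\w.7) x)))
step 2: [let@1.0] (7 == (let x = (let v = true in v) in ((\w.7) x)))
step 3: [let@1.0] (7 == (let x = true in ((\w.7) x)))
step 4: [let@1] (7 == ((\w.7) true))
step 5: [beta@1] (7 == 7)
step 6: [delta@root] true

Answer: true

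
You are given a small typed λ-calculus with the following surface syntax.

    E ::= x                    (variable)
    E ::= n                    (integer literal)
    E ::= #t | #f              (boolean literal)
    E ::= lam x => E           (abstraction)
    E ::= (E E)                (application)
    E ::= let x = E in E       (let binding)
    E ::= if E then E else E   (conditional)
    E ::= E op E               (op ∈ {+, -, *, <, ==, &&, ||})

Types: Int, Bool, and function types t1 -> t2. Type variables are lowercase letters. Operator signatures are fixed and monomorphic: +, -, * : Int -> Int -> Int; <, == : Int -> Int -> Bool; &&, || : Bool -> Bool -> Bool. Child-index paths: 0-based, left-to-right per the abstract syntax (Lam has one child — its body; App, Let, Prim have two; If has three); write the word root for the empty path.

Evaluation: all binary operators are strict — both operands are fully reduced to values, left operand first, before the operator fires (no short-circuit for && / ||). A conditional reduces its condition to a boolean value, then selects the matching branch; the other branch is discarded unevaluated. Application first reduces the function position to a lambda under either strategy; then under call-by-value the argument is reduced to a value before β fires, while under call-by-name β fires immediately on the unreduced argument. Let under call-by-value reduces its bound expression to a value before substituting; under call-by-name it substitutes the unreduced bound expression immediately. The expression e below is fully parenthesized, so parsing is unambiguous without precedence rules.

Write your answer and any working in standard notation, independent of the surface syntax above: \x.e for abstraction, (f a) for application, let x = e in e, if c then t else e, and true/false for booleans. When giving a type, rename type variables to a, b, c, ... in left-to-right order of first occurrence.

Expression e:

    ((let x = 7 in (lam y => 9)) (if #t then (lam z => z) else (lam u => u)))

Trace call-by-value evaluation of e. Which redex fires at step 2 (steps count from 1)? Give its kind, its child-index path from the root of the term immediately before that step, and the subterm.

Working:
step 0: ((let x = 7 in (\y.9)) (if true then (\z.z) else (\u.u)))
step 1: [let@0] ((\y.9) (if true then (\z.z) else (\u.u)))
step 2: [if@1] ((\y.9) (\z.z))

Answer: if at 1 : (if true then (\z.z) else (\u.u))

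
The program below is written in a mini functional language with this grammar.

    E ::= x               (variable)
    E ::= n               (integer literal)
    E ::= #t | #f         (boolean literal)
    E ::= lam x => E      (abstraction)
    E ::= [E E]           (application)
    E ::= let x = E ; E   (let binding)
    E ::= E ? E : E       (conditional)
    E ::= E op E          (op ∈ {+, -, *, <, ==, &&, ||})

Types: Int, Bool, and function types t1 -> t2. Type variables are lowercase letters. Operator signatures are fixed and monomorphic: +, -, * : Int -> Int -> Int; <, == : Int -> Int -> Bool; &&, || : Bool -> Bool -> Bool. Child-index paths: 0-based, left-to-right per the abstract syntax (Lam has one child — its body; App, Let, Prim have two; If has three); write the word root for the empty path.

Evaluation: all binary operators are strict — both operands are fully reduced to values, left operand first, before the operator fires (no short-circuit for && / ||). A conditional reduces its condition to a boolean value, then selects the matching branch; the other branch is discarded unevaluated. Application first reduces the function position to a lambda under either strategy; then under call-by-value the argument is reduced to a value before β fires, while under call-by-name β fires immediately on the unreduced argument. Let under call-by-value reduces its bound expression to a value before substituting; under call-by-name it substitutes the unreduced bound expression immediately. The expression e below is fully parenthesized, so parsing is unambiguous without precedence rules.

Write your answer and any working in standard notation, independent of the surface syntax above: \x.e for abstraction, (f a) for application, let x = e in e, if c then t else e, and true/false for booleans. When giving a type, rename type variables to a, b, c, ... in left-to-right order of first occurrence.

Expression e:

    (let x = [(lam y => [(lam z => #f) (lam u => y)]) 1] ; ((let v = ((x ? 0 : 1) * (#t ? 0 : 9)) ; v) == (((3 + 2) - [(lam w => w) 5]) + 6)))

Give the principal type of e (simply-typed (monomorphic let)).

Answer: Bool

Working:
\z._ : b -> Bool
y : a
\u._ : c -> a
  unify b -> Bool ~ (c -> a) -> d
  unify b ~ c -> a
  unify Bool ~ d
_ _ : Bool
\y._ : a -> Bool
  unify a -> Bool ~ Int -> e
  unify a ~ Int
  unify Bool ~ e
_ _ : Bool
let x : Bool
x : Bool
  unify Bool ~ Bool
  unify Int ~ Int
  unify Int ~ Int
  unify Bool ~ Bool
  unify Int ~ Int
  unify Int ~ Int
let v : Int
v : Int
  unify Int ~ Int
  unify Int ~ Int
  unify Int ~ Int
  unify Int ~ Int
w : f
\w._ : f -> f
  unify f -> f ~ Int -> g
  unify f ~ Int
  unify Int ~ g
_ _ : Int
  unify Int ~ Int
  unify Int ~ Int
  unify Int ~ Int
  unify Int ~ Int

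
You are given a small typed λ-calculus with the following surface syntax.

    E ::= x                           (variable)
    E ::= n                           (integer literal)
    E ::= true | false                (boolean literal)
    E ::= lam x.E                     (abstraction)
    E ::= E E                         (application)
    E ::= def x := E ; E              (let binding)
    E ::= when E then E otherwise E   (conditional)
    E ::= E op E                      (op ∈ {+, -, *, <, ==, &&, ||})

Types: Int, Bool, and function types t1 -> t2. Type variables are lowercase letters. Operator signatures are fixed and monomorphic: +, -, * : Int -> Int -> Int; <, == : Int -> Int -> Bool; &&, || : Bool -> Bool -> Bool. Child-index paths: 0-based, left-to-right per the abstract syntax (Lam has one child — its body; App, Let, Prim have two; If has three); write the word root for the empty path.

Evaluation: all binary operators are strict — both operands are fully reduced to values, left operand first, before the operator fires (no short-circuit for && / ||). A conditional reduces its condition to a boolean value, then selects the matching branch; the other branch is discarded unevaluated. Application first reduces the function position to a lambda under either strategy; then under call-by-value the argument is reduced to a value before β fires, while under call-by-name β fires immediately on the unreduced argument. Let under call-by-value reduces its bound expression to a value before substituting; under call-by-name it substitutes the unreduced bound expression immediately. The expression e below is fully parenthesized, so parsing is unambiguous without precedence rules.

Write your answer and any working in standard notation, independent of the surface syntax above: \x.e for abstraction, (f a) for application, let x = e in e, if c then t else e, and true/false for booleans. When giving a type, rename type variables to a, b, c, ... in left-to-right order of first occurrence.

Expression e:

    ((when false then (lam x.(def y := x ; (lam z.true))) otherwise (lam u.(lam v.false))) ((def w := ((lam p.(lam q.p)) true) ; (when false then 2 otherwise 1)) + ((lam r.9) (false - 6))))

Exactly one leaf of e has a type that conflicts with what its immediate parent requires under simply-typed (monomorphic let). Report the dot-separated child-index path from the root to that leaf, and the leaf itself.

Answer: 1.1.1.0 : false

Derivation:
  unify Bool ~ Bool
x : a
let y : a
\z._ : b -> Bool
\x._ : a -> b -> Bool
\v._ : d -> Bool
\u._ : c -> d -> Bool
  unify a -> b -> Bool ~ c -> d -> Bool
  unify a ~ c
  unify b -> Bool ~ d -> Bool
  unify b ~ d
  unify Bool ~ Bool
p : e
\q._ : f -> e
\p._ : e -> f -> e
  unify e -> f -> e ~ Bool -> g
  unify e ~ Bool
  unify f -> Bool ~ g
_ _ : f -> Bool
let w : f -> Bool
  unify Bool ~ Bool
  unify Int ~ Int
  unify Int ~ Int
\r._ : h -> Int
  unify Bool ~ Int
  FAIL: mismatch Bool ~ Int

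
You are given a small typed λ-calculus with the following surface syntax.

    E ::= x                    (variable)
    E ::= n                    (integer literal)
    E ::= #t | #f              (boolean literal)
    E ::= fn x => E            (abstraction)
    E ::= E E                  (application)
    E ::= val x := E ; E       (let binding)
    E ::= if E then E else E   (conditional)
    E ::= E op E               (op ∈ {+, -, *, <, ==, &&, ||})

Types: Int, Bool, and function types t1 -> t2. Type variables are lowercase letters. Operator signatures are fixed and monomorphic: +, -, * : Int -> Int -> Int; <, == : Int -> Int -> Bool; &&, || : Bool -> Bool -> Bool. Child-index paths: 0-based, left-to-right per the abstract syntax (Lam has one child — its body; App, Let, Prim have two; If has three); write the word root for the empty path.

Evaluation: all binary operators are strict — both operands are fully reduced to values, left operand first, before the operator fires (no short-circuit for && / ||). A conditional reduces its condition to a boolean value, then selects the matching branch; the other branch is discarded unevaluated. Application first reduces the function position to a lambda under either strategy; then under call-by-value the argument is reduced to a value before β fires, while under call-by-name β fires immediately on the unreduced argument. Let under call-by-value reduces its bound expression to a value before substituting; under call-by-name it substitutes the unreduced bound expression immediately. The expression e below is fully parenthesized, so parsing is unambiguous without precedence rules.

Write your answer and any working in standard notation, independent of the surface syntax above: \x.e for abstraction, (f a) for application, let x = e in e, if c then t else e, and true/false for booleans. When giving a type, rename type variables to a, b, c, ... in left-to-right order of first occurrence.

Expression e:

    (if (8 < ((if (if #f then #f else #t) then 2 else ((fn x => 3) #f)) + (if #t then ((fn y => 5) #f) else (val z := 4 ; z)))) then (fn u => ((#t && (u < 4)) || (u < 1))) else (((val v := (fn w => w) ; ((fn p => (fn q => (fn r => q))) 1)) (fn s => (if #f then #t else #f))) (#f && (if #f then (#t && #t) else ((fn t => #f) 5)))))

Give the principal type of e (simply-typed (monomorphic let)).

Answer: Int -> Bool

Working:
  unify Int ~ Int
  unify Bool ~ Bool
  unify Bool ~ Bool
  unify Bool ~ Bool
\x._ : a -> Int
  unify a -> Int ~ Bool -> b
  unify a ~ Bool
  unify Int ~ b
_ _ : Int
  unify Int ~ Int
  unify Int ~ Int
  unify Bool ~ Bool
\y._ : c -> Int
  unify c -> Int ~ Bool -> d
  unify c ~ Bool
  unify Int ~ d
_ _ : Int
let z : Int
z : Int
  unify Int ~ Int
  unify Int ~ Int
  unify Int ~ Int
  unify Bool ~ Bool
  unify Bool ~ Bool
u : e
  unify e ~ Int
  unify Int ~ Int
  unify Bool ~ Bool
  unify Bool ~ Bool
u : Int
  unify Int ~ Int
  unify Int ~ Int
  unify Bool ~ Bool
\u._ : Int -> Bool
w : f
\w._ : f -> f
let v : f -> f
q : h
\r._ : i -> h
\q._ : h -> i -> h
\p._ : g -> h -> i -> h
  unify g -> h -> i -> h ~ Int -> j
  unify g ~ Int
  unify h -> i -> h ~ j
_ _ : h -> i -> h
  unify Bool ~ Bool
  unify Bool ~ Bool
\s._ : k -> Bool
  unify h -> i -> h ~ (k -> Bool) -> l
  unify h ~ k -> Bool
  unify i -> k -> Bool ~ l
_ _ : i -> k -> Bool
  unify Bool ~ Bool
  unify Bool ~ Bool
  unify Bool ~ Bool
  unify Bool ~ Bool
\t._ : m -> Bool
  unify m -> Bool ~ Int -> n
  unify m ~ Int
  unify Bool ~ n
_ _ : Bool
  unify Bool ~ Bool
  unify Bool ~ Bool
  unify i -> k -> Bool ~ Bool -> o
  unify i ~ Bool
  unify k -> Bool ~ o
_ _ : k -> Bool
  unify Int -> Bool ~ k -> Bool
  unify Int ~ k
  unify Bool ~ Bool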